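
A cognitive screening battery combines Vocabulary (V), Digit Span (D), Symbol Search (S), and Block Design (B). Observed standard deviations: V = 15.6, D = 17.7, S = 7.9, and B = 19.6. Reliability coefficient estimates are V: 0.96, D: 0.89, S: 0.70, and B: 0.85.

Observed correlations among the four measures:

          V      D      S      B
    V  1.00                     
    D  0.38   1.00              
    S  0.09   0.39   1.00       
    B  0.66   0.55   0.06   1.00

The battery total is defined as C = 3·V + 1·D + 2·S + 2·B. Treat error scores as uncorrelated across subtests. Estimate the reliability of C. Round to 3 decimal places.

Var(C) = 3²·15.6² + 17.7² + 2²·7.9² + 2²·19.6² + 2·[3·15.6·17.7·0.38 + 6·15.6·7.9·0.09 + 6·15.6·19.6·0.66 + 2·17.7·7.9·0.39 + 2·17.7·19.6·0.55 + 4·7.9·19.6·0.06] = 4289.81 + 4239.95 = 8529.76.
Because errors are independent across components, Cov(Tᵢ,Tⱼ) = Cov(Xᵢ,Xⱼ); the off-diagonal part of the true-score variance is the same as above.
True-score variance = [3²·15.6²·0.96 + 17.7²·0.89 + 2²·7.9²·0.70 + 2²·19.6²·0.85] + 4239.95 = 3862.35 + 4239.95 = 8102.3.
Reliability = 8102.3 / 8529.76 = 0.950.

0.950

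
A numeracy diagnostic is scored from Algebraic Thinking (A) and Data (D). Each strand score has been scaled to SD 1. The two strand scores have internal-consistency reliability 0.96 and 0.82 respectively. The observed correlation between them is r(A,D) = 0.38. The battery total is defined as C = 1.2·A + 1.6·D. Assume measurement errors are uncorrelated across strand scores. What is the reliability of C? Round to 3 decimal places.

Var(C) = 1.2² + 1.6² + 2·[1.92·0.38] = 4 + 1.4592 = 5.4592.
With uncorrelated errors the cross-covariances are all true-score covariance, so they carry over unchanged; only the diagonal terms shrink to ρᵢσᵢ².
True-score variance = [1.2²·0.96 + 1.6²·0.82] + 1.4592 = 3.4816 + 1.4592 = 4.9408.
Reliability = 4.9408 / 5.4592 = 0.905.

0.905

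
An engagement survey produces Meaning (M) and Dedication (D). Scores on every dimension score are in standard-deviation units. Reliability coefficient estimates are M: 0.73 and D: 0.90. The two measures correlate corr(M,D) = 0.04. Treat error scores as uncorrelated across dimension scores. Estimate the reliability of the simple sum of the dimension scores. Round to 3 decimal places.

0.822

Var(M+D) = 2 + 2·[0.04] = 2 + 0.08 = 2.08.
Under uncorrelated errors the observed covariances equal the true-score covariances, so only the own-variance terms attenuate.
True-score variance = [0.73 + 0.90] + 0.08 = 1.63 + 0.08 = 1.71.
Reliability = 1.71 / 2.08 = 0.822.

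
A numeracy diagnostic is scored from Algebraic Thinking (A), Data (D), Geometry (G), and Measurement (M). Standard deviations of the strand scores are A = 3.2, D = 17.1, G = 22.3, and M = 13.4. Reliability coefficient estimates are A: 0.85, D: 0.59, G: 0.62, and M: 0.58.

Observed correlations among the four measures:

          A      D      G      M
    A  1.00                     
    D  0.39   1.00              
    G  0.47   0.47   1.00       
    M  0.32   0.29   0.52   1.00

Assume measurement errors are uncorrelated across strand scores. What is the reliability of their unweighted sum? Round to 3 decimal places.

0.799

Var(A+D+G+M) = 3.2² + 17.1² + 22.3² + 13.4² + 2·[3.2·17.1·0.39 + 3.2·22.3·0.47 + 3.2·13.4·0.32 + 17.1·22.3·0.47 + 17.1·13.4·0.29 + 22.3·13.4·0.52] = 979.5 + 939.327 = 1918.83.
Under uncorrelated errors the observed covariances equal the true-score covariances, so only the own-variance terms attenuate.
True-score variance = [3.2²·0.85 + 17.1²·0.59 + 22.3²·0.62 + 13.4²·0.58] + 939.327 = 593.691 + 939.327 = 1533.02.
Reliability = 1533.02 / 1918.83 = 0.799.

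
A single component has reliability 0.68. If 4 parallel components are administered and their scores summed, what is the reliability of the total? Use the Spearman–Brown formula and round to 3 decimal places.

ρ_k = kρ / (1 + (k−1)ρ) = 4·0.68 / (1 + 3·0.68) = 2.720 / 3.040 = 0.895.

0.895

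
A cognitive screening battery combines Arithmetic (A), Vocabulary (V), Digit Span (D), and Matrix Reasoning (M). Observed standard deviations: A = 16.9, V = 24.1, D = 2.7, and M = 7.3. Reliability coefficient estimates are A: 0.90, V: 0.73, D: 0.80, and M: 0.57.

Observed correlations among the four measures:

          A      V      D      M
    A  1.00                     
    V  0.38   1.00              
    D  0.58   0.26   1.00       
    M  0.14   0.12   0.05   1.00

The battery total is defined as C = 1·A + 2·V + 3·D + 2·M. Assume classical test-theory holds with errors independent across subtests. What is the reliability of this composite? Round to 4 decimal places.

0.8153

Var(C) = 16.9² + 2²·24.1² + 3²·2.7² + 2²·7.3² + 2·[2·16.9·24.1·0.38 + 3·16.9·2.7·0.58 + 2·16.9·7.3·0.14 + 6·24.1·2.7·0.26 + 4·24.1·7.3·0.12 + 6·2.7·7.3·0.05] = 2887.62 + 1230.7 = 4118.32.
Under uncorrelated errors the observed covariances equal the true-score covariances, so only the own-variance terms attenuate.
True-score variance = [16.9²·0.90 + 2²·24.1²·0.73 + 3²·2.7²·0.80 + 2²·7.3²·0.57] + 1230.7 = 2127 + 1230.7 = 3357.7.
Reliability = 3357.7 / 4118.32 = 0.8153.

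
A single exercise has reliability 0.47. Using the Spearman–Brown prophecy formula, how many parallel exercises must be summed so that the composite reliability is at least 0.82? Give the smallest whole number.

6

k ≥ ρ*(1−ρ₁)/(ρ₁(1−ρ*)) = 0.82·0.53 / (0.47·0.18) = 5.137.
Smallest integer k = 6.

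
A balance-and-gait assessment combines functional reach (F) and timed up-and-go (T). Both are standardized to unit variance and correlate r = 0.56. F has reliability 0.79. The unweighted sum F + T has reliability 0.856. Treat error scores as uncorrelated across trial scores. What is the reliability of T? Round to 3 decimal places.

Var(F+T) = 2 + 2·0.56 = 3.120.
True-score variance = ρ_F + ρ_T + 2·0.56, so 0.856 = (0.79 + ρ_T + 1.12) / 3.120.
ρ_T = 0.856·3.120 − 0.79 − 1.12 = 0.761.

0.761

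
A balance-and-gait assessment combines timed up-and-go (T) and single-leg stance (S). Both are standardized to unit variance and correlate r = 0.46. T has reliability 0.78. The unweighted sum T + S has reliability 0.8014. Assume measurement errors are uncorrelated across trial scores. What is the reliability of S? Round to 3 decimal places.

Var(T+S) = 2 + 2·0.46 = 2.920.
True-score variance = ρ_T + ρ_S + 2·0.46, so 0.8014 = (0.78 + ρ_S + 0.92) / 2.920.
ρ_S = 0.8014·2.920 − 0.78 − 0.92 = 0.640.

0.640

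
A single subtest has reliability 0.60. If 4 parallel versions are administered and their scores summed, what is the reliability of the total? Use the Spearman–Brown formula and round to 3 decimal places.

ρ_k = kρ / (1 + (k−1)ρ) = 4·0.60 / (1 + 3·0.60) = 2.400 / 2.800 = 0.857.

0.857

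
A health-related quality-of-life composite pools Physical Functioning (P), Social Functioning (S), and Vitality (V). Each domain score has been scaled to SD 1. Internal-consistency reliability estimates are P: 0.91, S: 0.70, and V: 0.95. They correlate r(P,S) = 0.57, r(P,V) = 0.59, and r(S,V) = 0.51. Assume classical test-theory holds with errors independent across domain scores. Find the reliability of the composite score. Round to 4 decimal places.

0.9306

Var(P+S+V) = 3 + 2·[0.57 + 0.59 + 0.51] = 3 + 3.34 = 6.34.
Under uncorrelated errors the observed covariances equal the true-score covariances, so only the own-variance terms attenuate.
True-score variance = [0.91 + 0.70 + 0.95] + 3.34 = 2.56 + 3.34 = 5.9.
Reliability = 5.9 / 6.34 = 0.9306.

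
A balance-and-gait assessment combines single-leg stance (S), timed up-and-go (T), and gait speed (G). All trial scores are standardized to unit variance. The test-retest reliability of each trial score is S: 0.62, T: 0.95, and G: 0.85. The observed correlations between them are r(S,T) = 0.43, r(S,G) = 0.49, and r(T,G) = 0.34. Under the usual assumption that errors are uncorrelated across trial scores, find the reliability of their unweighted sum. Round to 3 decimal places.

0.895

Var(S+T+G) = 3 + 2·[0.43 + 0.49 + 0.34] = 3 + 2.52 = 5.52.
Under uncorrelated errors the observed covariances equal the true-score covariances, so only the own-variance terms attenuate.
True-score variance = [0.62 + 0.95 + 0.85] + 2.52 = 2.42 + 2.52 = 4.94.
Reliability = 4.94 / 5.52 = 0.895.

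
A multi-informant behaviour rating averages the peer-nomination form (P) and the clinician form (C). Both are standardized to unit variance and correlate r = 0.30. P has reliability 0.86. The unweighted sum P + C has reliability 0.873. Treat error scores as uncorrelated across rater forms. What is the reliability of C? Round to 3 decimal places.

Var(P+C) = 2 + 2·0.30 = 2.600.
True-score variance = ρ_P + ρ_C + 2·0.30, so 0.873 = (0.86 + ρ_C + 0.60) / 2.600.
ρ_C = 0.873·2.600 − 0.86 − 0.60 = 0.810.

0.810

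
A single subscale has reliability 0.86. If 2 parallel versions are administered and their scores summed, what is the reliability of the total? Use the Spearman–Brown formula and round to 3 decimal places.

0.925

ρ_k = kρ / (1 + (k−1)ρ) = 2·0.86 / (1 + 1·0.86) = 1.720 / 1.860 = 0.925.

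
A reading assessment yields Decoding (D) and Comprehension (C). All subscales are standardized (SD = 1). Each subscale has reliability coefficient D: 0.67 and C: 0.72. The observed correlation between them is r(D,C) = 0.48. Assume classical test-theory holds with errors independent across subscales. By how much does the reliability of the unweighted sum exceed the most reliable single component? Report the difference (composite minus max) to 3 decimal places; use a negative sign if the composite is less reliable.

Var(sum) = 2 + 0.96 = 2.96; true-score variance = 1.39 + 0.96 = 2.35; composite reliability = 0.7939.
Max component reliability = 0.7200.
Difference = 0.7939 − 0.7200 = 0.074.

0.074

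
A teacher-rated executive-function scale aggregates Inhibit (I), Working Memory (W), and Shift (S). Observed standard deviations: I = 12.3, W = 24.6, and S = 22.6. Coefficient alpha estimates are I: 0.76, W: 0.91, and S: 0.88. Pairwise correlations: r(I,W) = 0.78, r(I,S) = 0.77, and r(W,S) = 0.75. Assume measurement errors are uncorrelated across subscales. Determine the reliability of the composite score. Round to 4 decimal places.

0.9493

Var(I+W+S) = 12.3² + 24.6² + 22.6² + 2·[12.3·24.6·0.78 + 12.3·22.6·0.77 + 24.6·22.6·0.75] = 1267.21 + 1734.05 = 3001.26.
Because errors are independent across components, Cov(Tᵢ,Tⱼ) = Cov(Xᵢ,Xⱼ); the off-diagonal part of the true-score variance is the same as above.
True-score variance = [12.3²·0.76 + 24.6²·0.91 + 22.6²·0.88] + 1734.05 = 1115.14 + 1734.05 = 2849.2.
Reliability = 2849.2 / 3001.26 = 0.9493.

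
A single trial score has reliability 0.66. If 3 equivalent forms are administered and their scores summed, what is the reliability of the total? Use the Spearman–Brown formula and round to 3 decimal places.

ρ_k = kρ / (1 + (k−1)ρ) = 3·0.66 / (1 + 2·0.66) = 1.980 / 2.320 = 0.853.

0.853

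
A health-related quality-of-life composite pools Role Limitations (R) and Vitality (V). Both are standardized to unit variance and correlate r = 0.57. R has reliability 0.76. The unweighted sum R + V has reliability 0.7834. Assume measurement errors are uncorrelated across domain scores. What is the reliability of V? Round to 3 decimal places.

0.560

Var(R+V) = 2 + 2·0.57 = 3.140.
True-score variance = ρ_R + ρ_V + 2·0.57, so 0.7834 = (0.76 + ρ_V + 1.14) / 3.140.
ρ_V = 0.7834·3.140 − 0.76 − 1.14 = 0.560.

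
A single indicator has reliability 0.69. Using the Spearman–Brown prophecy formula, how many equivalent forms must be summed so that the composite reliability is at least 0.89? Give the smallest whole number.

k ≥ ρ*(1−ρ₁)/(ρ₁(1−ρ*)) = 0.89·0.31 / (0.69·0.11) = 3.635.
Smallest integer k = 4.

4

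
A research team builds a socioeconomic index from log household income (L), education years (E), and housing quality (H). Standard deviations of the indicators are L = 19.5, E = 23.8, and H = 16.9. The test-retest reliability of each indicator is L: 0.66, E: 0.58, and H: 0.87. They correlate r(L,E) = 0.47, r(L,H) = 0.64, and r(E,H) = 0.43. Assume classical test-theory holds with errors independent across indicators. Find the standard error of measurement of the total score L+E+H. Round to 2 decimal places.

Var(total) = 1232.3 + 1203.99 = 2436.29.
True-score variance = 827.981 + 1203.99 = 2031.97, so reliability = 0.8340.
Error variance = 2436.29 − 2031.97 = 404.319; SEM = √404.319 = 20.11.

20.11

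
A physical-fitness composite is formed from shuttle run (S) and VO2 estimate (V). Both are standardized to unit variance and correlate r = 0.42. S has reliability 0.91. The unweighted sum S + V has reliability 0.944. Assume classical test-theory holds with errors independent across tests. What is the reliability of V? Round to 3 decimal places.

0.931

Var(S+V) = 2 + 2·0.42 = 2.840.
True-score variance = ρ_S + ρ_V + 2·0.42, so 0.944 = (0.91 + ρ_V + 0.84) / 2.840.
ρ_V = 0.944·2.840 − 0.91 − 0.84 = 0.931.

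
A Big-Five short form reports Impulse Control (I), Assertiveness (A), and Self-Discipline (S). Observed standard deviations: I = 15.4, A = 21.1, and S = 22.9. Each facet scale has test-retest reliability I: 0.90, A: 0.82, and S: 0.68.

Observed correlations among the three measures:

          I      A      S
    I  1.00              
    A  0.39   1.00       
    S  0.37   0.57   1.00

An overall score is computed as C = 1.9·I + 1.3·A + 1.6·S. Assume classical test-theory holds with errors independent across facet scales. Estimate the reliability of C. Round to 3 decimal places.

0.882

Var(C) = 1.9²·15.4² + 1.3²·21.1² + 1.6²·22.9² + 2·[2.47·15.4·21.1·0.39 + 3.04·15.4·22.9·0.37 + 2.08·21.1·22.9·0.57] = 2951.04 + 2565.11 = 5516.16.
Because errors are independent across components, Cov(Tᵢ,Tⱼ) = Cov(Xᵢ,Xⱼ); the off-diagonal part of the true-score variance is the same as above.
True-score variance = [1.9²·15.4²·0.90 + 1.3²·21.1²·0.82 + 1.6²·22.9²·0.68] + 2565.11 = 2300.4 + 2565.11 = 4865.51.
Reliability = 4865.51 / 5516.16 = 0.882.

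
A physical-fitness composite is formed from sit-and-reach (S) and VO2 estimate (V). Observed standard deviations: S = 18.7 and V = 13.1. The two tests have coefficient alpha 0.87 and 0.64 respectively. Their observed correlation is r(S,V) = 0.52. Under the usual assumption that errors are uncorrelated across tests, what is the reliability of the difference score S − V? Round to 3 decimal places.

0.598

Var(S−V) = 18.7² + 13.1² − 2·18.7·13.1·0.52 = 521.3 − 254.769 = 266.531.
Under uncorrelated errors the observed covariances equal the true-score covariances, so only the own-variance terms attenuate.
True-score variance = [18.7²·0.87 + 13.1²·0.64] − 254.769 = 414.061 − 254.769 = 159.292.
Reliability = 159.292 / 266.531 = 0.598.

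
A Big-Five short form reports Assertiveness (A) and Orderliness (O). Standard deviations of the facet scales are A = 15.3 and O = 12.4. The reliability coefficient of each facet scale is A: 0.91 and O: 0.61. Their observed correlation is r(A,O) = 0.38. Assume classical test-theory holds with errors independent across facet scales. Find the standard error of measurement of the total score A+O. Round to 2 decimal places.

Var(total) = 387.85 + 144.187 = 532.037.
True-score variance = 306.816 + 144.187 = 451.003, so reliability = 0.8477.
Error variance = 532.037 − 451.003 = 81.0345; SEM = √81.0345 = 9.00.

9.00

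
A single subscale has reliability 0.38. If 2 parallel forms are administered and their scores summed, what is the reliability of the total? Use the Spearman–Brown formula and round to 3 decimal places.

0.551

ρ_k = kρ / (1 + (k−1)ρ) = 2·0.38 / (1 + 1·0.38) = 0.760 / 1.380 = 0.551.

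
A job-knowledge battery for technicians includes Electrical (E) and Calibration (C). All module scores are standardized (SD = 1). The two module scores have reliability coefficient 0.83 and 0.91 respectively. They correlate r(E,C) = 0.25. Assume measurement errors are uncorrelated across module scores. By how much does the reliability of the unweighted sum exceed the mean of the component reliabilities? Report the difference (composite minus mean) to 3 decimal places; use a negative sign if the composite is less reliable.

Var(sum) = 2 + 0.5 = 2.5; true-score variance = 1.74 + 0.5 = 2.24; composite reliability = 0.8960.
Mean component reliability = 0.8700.
Difference = 0.8960 − 0.8700 = 0.026.

0.026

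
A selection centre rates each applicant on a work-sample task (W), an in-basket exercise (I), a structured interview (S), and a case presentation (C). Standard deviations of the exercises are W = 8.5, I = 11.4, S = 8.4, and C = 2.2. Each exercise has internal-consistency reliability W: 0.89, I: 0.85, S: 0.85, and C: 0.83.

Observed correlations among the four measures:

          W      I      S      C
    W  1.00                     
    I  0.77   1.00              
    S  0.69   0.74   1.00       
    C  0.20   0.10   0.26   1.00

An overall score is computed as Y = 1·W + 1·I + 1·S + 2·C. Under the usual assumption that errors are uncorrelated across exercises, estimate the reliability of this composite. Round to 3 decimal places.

Var(Y) = 8.5² + 11.4² + 8.4² + 2²·2.2² + 2·[8.5·11.4·0.77 + 8.5·8.4·0.69 + 2·8.5·2.2·0.20 + 11.4·8.4·0.74 + 2·11.4·2.2·0.10 + 2·8.4·2.2·0.26] = 292.13 + 433.694 = 725.824.
Because errors are independent across components, Cov(Tᵢ,Tⱼ) = Cov(Xᵢ,Xⱼ); the off-diagonal part of the true-score variance is the same as above.
True-score variance = [8.5²·0.89 + 11.4²·0.85 + 8.4²·0.85 + 2²·2.2²·0.83] + 433.694 = 250.813 + 433.694 = 684.507.
Reliability = 684.507 / 725.824 = 0.943.

0.943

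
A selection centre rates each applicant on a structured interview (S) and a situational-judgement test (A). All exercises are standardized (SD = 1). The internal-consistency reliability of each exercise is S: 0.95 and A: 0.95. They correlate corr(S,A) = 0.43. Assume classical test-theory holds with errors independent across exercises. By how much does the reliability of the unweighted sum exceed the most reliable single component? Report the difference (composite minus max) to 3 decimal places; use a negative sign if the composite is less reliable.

0.015

Var(sum) = 2 + 0.86 = 2.86; true-score variance = 1.9 + 0.86 = 2.76; composite reliability = 0.9650.
Max component reliability = 0.9500.
Difference = 0.9650 − 0.9500 = 0.015.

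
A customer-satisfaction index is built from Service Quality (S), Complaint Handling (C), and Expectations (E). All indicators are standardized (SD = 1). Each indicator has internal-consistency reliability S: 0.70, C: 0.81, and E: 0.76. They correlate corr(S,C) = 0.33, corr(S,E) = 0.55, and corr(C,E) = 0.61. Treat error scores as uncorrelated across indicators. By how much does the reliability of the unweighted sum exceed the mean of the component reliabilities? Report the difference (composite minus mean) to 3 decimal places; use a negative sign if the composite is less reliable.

0.121

Var(sum) = 3 + 2.98 = 5.98; true-score variance = 2.27 + 2.98 = 5.25; composite reliability = 0.8779.
Mean component reliability = 0.7567.
Difference = 0.8779 − 0.7567 = 0.121.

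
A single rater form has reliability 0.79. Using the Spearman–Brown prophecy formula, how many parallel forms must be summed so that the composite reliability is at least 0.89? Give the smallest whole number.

3

k ≥ ρ*(1−ρ₁)/(ρ₁(1−ρ*)) = 0.89·0.21 / (0.79·0.11) = 2.151.
Smallest integer k = 3.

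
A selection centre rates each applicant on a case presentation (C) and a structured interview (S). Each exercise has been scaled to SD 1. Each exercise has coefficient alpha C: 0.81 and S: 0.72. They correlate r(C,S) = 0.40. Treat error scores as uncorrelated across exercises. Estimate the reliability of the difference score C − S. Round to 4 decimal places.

Var(C−S) = 1 + 1 − 2·0.40 = 2 − 0.8 = 1.2.
With uncorrelated errors the cross-covariances are all true-score covariance, so they carry over unchanged; only the diagonal terms shrink to ρᵢσᵢ².
True-score variance = [0.81 + 0.72] − 0.8 = 1.53 − 0.8 = 0.73.
Reliability = 0.73 / 1.2 = 0.6083.

0.6083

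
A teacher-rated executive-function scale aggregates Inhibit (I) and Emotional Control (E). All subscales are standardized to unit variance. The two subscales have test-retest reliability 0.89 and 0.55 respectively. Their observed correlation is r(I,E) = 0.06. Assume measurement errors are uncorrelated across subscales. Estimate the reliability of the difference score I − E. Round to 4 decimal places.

Var(I−E) = 1 + 1 − 2·0.06 = 2 − 0.12 = 1.88.
Under uncorrelated errors the observed covariances equal the true-score covariances, so only the own-variance terms attenuate.
True-score variance = [0.89 + 0.55] − 0.12 = 1.44 − 0.12 = 1.32.
Reliability = 1.32 / 1.88 = 0.7021.

0.7021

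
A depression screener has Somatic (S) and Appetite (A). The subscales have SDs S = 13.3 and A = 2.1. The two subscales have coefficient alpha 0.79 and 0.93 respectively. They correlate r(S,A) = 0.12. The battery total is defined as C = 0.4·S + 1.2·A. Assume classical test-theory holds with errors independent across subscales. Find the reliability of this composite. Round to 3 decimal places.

Var(C) = 0.4²·13.3² + 1.2²·2.1² + 2·[0.48·13.3·2.1·0.12] = 34.6528 + 3.21754 = 37.8703.
With uncorrelated errors the cross-covariances are all true-score covariance, so they carry over unchanged; only the diagonal terms shrink to ρᵢσᵢ².
True-score variance = [0.4²·13.3²·0.79 + 1.2²·2.1²·0.93] + 3.21754 = 28.2648 + 3.21754 = 31.4823.
Reliability = 31.4823 / 37.8703 = 0.831.

0.831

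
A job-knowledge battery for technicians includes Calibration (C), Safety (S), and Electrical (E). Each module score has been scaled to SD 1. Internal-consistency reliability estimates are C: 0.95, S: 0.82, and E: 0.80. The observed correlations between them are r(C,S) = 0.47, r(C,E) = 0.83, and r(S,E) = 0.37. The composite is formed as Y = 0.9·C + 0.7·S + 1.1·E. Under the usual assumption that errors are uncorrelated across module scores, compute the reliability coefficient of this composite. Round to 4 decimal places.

0.9303

Var(Y) = 0.9² + 0.7² + 1.1² + 2·[0.63·0.47 + 0.99·0.83 + 0.77·0.37] = 2.51 + 2.8054 = 5.3154.
With uncorrelated errors the cross-covariances are all true-score covariance, so they carry over unchanged; only the diagonal terms shrink to ρᵢσᵢ².
True-score variance = [0.9²·0.95 + 0.7²·0.82 + 1.1²·0.80] + 2.8054 = 2.1393 + 2.8054 = 4.9447.
Reliability = 4.9447 / 5.3154 = 0.9303.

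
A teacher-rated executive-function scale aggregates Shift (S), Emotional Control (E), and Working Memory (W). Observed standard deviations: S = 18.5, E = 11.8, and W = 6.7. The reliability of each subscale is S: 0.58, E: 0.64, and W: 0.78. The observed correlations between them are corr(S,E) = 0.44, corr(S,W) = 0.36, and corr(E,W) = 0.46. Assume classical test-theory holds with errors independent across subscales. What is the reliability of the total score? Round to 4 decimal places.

Var(S+E+W) = 18.5² + 11.8² + 6.7² + 2·[18.5·11.8·0.44 + 18.5·6.7·0.36 + 11.8·6.7·0.46] = 526.38 + 354.083 = 880.463.
Under uncorrelated errors the observed covariances equal the true-score covariances, so only the own-variance terms attenuate.
True-score variance = [18.5²·0.58 + 11.8²·0.64 + 6.7²·0.78] + 354.083 = 322.633 + 354.083 = 676.716.
Reliability = 676.716 / 880.463 = 0.7686.

0.7686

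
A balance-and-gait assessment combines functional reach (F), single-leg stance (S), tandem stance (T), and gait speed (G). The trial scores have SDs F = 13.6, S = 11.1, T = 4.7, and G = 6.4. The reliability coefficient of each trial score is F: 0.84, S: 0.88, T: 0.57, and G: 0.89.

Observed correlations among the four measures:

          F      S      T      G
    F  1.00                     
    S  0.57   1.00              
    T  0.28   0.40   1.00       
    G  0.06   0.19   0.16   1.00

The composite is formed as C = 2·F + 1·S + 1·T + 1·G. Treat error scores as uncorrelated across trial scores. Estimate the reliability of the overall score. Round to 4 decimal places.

Var(C) = 2²·13.6² + 11.1² + 4.7² + 6.4² + 2·[2·13.6·11.1·0.57 + 2·13.6·4.7·0.28 + 2·13.6·6.4·0.06 + 11.1·4.7·0.40 + 11.1·6.4·0.19 + 4.7·6.4·0.16] = 926.1 + 515.026 = 1441.13.
With uncorrelated errors the cross-covariances are all true-score covariance, so they carry over unchanged; only the diagonal terms shrink to ρᵢσᵢ².
True-score variance = [2²·13.6²·0.84 + 11.1²·0.88 + 4.7²·0.57 + 6.4²·0.89] + 515.026 = 778.936 + 515.026 = 1293.96.
Reliability = 1293.96 / 1441.13 = 0.8979.

0.8979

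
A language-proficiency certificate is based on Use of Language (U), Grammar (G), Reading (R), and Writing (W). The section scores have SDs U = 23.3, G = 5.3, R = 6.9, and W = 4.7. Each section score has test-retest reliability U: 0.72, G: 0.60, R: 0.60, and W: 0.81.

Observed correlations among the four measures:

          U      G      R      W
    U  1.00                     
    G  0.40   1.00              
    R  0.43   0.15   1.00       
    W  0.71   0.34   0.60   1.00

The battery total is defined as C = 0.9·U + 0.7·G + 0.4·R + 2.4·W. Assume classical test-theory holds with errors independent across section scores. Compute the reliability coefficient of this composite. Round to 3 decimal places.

0.859

Var(C) = 0.9²·23.3² + 0.7²·5.3² + 0.4²·6.9² + 2.4²·4.7² + 2·[0.63·23.3·5.3·0.40 + 0.36·23.3·6.9·0.43 + 2.16·23.3·4.7·0.71 + 0.28·5.3·6.9·0.15 + 1.68·5.3·4.7·0.34 + 0.96·6.9·4.7·0.60] = 588.361 + 516.791 = 1105.15.
Under uncorrelated errors the observed covariances equal the true-score covariances, so only the own-variance terms attenuate.
True-score variance = [0.9²·23.3²·0.72 + 0.7²·5.3²·0.60 + 0.4²·6.9²·0.60 + 2.4²·4.7²·0.81] + 516.791 = 432.506 + 516.791 = 949.296.
Reliability = 949.296 / 1105.15 = 0.859.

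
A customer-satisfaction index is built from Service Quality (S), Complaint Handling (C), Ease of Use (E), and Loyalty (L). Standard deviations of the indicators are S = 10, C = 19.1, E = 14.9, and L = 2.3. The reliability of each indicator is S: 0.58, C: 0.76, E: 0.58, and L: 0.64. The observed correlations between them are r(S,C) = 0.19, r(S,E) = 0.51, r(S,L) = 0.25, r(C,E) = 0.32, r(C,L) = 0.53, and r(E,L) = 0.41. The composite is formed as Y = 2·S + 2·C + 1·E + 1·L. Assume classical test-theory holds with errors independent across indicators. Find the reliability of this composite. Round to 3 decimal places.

0.808

Var(Y) = 2²·10² + 2²·19.1² + 14.9² + 2.3² + 2·[4·10·19.1·0.19 + 2·10·14.9·0.51 + 2·10·2.3·0.25 + 2·19.1·14.9·0.32 + 2·19.1·2.3·0.53 + 14.9·2.3·0.41] = 2086.54 + 1102.79 = 3189.33.
Under uncorrelated errors the observed covariances equal the true-score covariances, so only the own-variance terms attenuate.
True-score variance = [2²·10²·0.58 + 2²·19.1²·0.76 + 14.9²·0.58 + 2.3²·0.64] + 1102.79 = 1473.17 + 1102.79 = 2575.96.
Reliability = 2575.96 / 3189.33 = 0.808.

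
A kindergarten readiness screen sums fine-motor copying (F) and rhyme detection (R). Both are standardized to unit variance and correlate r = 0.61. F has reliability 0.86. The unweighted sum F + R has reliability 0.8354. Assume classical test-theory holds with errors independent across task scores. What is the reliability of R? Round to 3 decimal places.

0.610

Var(F+R) = 2 + 2·0.61 = 3.220.
True-score variance = ρ_F + ρ_R + 2·0.61, so 0.8354 = (0.86 + ρ_R + 1.22) / 3.220.
ρ_R = 0.8354·3.220 − 0.86 − 1.22 = 0.610.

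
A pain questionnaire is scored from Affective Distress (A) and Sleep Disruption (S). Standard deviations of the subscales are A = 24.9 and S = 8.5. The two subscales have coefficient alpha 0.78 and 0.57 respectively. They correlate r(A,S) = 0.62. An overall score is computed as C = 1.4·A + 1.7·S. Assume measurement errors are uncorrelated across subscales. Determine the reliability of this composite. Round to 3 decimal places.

Var(C) = 1.4²·24.9² + 1.7²·8.5² + 2·[2.38·24.9·8.5·0.62] = 1424.02 + 624.621 = 2048.64.
Because errors are independent across components, Cov(Tᵢ,Tⱼ) = Cov(Xᵢ,Xⱼ); the off-diagonal part of the true-score variance is the same as above.
True-score variance = [1.4²·24.9²·0.78 + 1.7²·8.5²·0.57] + 624.621 = 1066.89 + 624.621 = 1691.51.
Reliability = 1691.51 / 2048.64 = 0.826.

0.826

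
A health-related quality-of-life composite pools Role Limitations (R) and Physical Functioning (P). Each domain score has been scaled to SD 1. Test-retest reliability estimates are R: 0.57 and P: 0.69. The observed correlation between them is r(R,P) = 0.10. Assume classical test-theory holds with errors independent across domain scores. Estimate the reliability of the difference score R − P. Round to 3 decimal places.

Var(R−P) = 1 + 1 − 2·0.10 = 2 − 0.2 = 1.8.
Because errors are independent across components, Cov(Tᵢ,Tⱼ) = Cov(Xᵢ,Xⱼ); the off-diagonal part of the true-score variance is the same as above.
True-score variance = [0.57 + 0.69] − 0.2 = 1.26 − 0.2 = 1.06.
Reliability = 1.06 / 1.8 = 0.589.

0.589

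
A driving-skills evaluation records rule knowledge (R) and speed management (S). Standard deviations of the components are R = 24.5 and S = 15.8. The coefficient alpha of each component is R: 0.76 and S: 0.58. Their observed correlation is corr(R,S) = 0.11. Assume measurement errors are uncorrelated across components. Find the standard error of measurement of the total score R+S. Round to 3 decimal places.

15.777

Var(total) = 849.89 + 85.162 = 935.052.
True-score variance = 600.981 + 85.162 = 686.143, so reliability = 0.7338.
Error variance = 935.052 − 686.143 = 248.909; SEM = √248.909 = 15.777.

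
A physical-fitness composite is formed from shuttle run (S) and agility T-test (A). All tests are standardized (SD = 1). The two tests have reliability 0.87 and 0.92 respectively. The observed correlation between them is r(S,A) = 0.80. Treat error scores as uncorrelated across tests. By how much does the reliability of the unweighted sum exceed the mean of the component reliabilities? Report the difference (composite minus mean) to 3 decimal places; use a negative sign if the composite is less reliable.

0.047

Var(sum) = 2 + 1.6 = 3.6; true-score variance = 1.79 + 1.6 = 3.39; composite reliability = 0.9417.
Mean component reliability = 0.8950.
Difference = 0.9417 − 0.8950 = 0.047.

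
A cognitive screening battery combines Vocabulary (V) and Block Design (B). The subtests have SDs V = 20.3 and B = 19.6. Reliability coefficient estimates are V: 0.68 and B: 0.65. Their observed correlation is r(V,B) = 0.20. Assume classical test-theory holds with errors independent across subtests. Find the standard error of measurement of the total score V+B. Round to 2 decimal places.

16.32

Var(total) = 796.25 + 159.152 = 955.402.
True-score variance = 529.925 + 159.152 = 689.077, so reliability = 0.7212.
Error variance = 955.402 − 689.077 = 266.325; SEM = √266.325 = 16.32.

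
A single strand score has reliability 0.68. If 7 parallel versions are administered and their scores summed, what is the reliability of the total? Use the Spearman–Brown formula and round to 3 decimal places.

ρ_k = kρ / (1 + (k−1)ρ) = 7·0.68 / (1 + 6·0.68) = 4.760 / 5.080 = 0.937.

0.937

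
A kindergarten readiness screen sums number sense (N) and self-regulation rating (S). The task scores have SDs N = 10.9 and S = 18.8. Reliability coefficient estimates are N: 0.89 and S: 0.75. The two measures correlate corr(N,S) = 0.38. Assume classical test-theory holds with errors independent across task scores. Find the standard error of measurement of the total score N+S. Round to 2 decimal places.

10.07

Var(total) = 472.25 + 155.739 = 627.989.
True-score variance = 370.821 + 155.739 = 526.56, so reliability = 0.8385.
Error variance = 627.989 − 526.56 = 101.429; SEM = √101.429 = 10.07.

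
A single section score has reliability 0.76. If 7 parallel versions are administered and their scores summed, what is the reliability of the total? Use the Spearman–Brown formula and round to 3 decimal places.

ρ_k = kρ / (1 + (k−1)ρ) = 7·0.76 / (1 + 6·0.76) = 5.320 / 5.560 = 0.957.

0.957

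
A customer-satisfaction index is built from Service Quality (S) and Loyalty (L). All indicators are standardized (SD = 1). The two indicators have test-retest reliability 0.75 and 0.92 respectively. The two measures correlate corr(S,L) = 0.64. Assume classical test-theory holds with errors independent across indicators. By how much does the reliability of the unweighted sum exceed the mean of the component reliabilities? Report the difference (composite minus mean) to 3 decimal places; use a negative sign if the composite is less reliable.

Var(sum) = 2 + 1.28 = 3.28; true-score variance = 1.67 + 1.28 = 2.95; composite reliability = 0.8994.
Mean component reliability = 0.8350.
Difference = 0.8994 − 0.8350 = 0.064.

0.064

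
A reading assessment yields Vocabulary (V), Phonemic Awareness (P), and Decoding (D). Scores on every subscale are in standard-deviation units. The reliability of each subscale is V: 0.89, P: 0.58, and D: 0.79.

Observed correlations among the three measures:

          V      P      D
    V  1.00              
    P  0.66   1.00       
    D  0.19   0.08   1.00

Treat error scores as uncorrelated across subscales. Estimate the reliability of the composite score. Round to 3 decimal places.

Var(V+P+D) = 3 + 2·[0.66 + 0.19 + 0.08] = 3 + 1.86 = 4.86.
Because errors are independent across components, Cov(Tᵢ,Tⱼ) = Cov(Xᵢ,Xⱼ); the off-diagonal part of the true-score variance is the same as above.
True-score variance = [0.89 + 0.58 + 0.79] + 1.86 = 2.26 + 1.86 = 4.12.
Reliability = 4.12 / 4.86 = 0.848.

0.848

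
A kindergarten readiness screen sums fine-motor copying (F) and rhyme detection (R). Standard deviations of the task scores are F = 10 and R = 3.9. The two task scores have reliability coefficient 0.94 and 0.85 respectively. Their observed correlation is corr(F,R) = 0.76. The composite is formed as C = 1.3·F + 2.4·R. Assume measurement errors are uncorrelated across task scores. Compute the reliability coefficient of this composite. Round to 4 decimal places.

Var(C) = 1.3²·10² + 2.4²·3.9² + 2·[3.12·10·3.9·0.76] = 256.61 + 184.954 = 441.563.
Because errors are independent across components, Cov(Tᵢ,Tⱼ) = Cov(Xᵢ,Xⱼ); the off-diagonal part of the true-score variance is the same as above.
True-score variance = [1.3²·10²·0.94 + 2.4²·3.9²·0.85] + 184.954 = 233.328 + 184.954 = 418.282.
Reliability = 418.282 / 441.563 = 0.9473.

0.9473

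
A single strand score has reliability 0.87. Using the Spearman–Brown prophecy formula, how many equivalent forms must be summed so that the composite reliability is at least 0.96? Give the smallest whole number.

4

k ≥ ρ*(1−ρ₁)/(ρ₁(1−ρ*)) = 0.96·0.13 / (0.87·0.04) = 3.586.
Smallest integer k = 4.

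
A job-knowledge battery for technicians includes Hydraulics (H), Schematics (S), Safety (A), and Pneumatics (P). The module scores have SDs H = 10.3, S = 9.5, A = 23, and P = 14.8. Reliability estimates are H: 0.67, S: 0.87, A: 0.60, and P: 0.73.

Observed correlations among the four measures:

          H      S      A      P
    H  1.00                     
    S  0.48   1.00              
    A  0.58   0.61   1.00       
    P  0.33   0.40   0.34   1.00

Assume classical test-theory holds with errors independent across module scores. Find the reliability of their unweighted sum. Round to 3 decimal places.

0.843

Var(H+S+A+P) = 10.3² + 9.5² + 23² + 14.8² + 2·[10.3·9.5·0.48 + 10.3·23·0.58 + 10.3·14.8·0.33 + 9.5·23·0.61 + 9.5·14.8·0.40 + 23·14.8·0.34] = 944.38 + 1079.87 = 2024.25.
Because errors are independent across components, Cov(Tᵢ,Tⱼ) = Cov(Xᵢ,Xⱼ); the off-diagonal part of the true-score variance is the same as above.
True-score variance = [10.3²·0.67 + 9.5²·0.87 + 23²·0.60 + 14.8²·0.73] + 1079.87 = 626.897 + 1079.87 = 1706.77.
Reliability = 1706.77 / 2024.25 = 0.843.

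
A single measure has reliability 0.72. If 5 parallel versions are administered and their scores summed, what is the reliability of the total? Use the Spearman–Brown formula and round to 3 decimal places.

ρ_k = kρ / (1 + (k−1)ρ) = 5·0.72 / (1 + 4·0.72) = 3.600 / 3.880 = 0.928.

0.928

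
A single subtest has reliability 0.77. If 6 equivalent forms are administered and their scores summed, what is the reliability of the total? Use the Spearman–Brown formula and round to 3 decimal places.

0.953

ρ_k = kρ / (1 + (k−1)ρ) = 6·0.77 / (1 + 5·0.77) = 4.620 / 4.850 = 0.953.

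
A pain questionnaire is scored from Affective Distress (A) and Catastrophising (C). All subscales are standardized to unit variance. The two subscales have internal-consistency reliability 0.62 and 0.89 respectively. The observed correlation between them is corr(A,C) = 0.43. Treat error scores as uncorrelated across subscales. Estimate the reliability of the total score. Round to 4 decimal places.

0.8287

Var(A+C) = 2 + 2·[0.43] = 2 + 0.86 = 2.86.
Because errors are independent across components, Cov(Tᵢ,Tⱼ) = Cov(Xᵢ,Xⱼ); the off-diagonal part of the true-score variance is the same as above.
True-score variance = [0.62 + 0.89] + 0.86 = 1.51 + 0.86 = 2.37.
Reliability = 2.37 / 2.86 = 0.8287.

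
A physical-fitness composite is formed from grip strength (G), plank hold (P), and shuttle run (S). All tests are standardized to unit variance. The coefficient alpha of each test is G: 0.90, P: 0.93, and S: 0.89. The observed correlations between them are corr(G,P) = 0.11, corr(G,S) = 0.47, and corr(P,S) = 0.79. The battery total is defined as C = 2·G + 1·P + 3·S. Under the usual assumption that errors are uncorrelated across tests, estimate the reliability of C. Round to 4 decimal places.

Var(C) = 2² + 1 + 3² + 2·[2·0.11 + 6·0.47 + 3·0.79] = 14 + 10.82 = 24.82.
With uncorrelated errors the cross-covariances are all true-score covariance, so they carry over unchanged; only the diagonal terms shrink to ρᵢσᵢ².
True-score variance = [2²·0.90 + 0.93 + 3²·0.89] + 10.82 = 12.54 + 10.82 = 23.36.
Reliability = 23.36 / 24.82 = 0.9412.

0.9412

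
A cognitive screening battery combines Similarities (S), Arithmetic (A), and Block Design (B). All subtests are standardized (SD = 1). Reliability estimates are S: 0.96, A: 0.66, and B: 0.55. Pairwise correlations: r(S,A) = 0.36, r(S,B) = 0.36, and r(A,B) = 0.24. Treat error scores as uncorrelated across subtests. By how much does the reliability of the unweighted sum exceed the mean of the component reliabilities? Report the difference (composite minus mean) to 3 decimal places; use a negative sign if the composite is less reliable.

Var(sum) = 3 + 1.92 = 4.92; true-score variance = 2.17 + 1.92 = 4.09; composite reliability = 0.8313.
Mean component reliability = 0.7233.
Difference = 0.8313 − 0.7233 = 0.108.

0.108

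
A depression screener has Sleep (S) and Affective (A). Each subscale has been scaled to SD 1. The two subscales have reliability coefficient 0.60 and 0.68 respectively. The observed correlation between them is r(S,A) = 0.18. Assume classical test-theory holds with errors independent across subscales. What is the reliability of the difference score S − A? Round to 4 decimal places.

Var(S−A) = 1 + 1 − 2·0.18 = 2 − 0.36 = 1.64.
Under uncorrelated errors the observed covariances equal the true-score covariances, so only the own-variance terms attenuate.
True-score variance = [0.60 + 0.68] − 0.36 = 1.28 − 0.36 = 0.92.
Reliability = 0.92 / 1.64 = 0.5610.

0.5610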